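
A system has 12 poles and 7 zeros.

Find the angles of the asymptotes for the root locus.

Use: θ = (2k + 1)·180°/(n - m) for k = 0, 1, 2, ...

n - m = 12 - 7 = 5. Angles: θk = (2k + 1)·180°/5 = 36°, 108°, 180°, 252°, 324°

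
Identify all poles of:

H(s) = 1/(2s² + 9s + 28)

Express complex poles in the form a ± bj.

Discriminant = 9² - 4×2×28 = 81 - 224 = -143 < 0, so the poles are a complex conjugate pair s = (-9 ± j√143)/(2×2). Real part = -9/(2×2) = -9/4 = -2.25; imaginary part = ±√143/(2×2) ≈ 2.9896. Poles: s = -2.25 ± 2.9896j.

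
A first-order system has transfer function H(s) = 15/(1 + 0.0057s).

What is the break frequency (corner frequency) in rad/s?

Corner frequency = 1/τ = 1/0.0057 = 175.439 rad/s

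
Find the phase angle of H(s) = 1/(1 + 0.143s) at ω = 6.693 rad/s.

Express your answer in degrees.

Phase = -arctan(ωτ) = -arctan(6.693 × 0.143) = -43.7°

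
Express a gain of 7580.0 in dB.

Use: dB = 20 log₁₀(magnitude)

dB = 20 log₁₀(7580.0) = 77.6 dB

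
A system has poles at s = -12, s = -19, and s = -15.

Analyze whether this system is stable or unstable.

All poles are in the left half-plane. System is stable.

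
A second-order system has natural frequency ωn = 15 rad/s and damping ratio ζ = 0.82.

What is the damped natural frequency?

ωd = ωn√(1 - ζ²) = 15√(1 - 0.82²) = 8.59 rad/s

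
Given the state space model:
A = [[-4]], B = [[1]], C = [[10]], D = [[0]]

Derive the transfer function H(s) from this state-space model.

(sI - A)⁻¹ = 1/(s + 4). H(s) = 10 × 1/(s + 4) + 0 = 10/(s + 4).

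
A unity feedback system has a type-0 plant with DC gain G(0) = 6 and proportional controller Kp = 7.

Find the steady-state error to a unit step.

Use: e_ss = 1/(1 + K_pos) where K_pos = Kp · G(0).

K_pos = Kp · G(0) = 7 × 6 = 42. e_ss = 1/(1 + 42) = 0.0233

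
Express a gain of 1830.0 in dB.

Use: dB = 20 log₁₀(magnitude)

dB = 20 log₁₀(1830.0) = 65.2 dB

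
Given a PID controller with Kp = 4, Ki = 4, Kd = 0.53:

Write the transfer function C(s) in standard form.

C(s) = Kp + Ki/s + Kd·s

Substituting values: C(s) = 4 + 4/s + 0.53s = (0.53s² + 4s + 4)/s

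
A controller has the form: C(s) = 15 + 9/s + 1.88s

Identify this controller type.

This is a Proportional-Integral-Derivative (PID) controller.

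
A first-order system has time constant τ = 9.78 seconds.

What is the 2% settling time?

For first-order system, 2% settling time ≈ 4τ = 4 × 9.78 = 39.12 s.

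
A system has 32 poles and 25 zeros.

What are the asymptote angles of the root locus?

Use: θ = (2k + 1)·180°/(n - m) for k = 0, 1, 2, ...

n - m = 32 - 25 = 7. Angles: θk = (2k + 1)·180°/7 = 25.71°, 77.14°, 128.57°, 180°, 231.43°, 282.86°, 334.29°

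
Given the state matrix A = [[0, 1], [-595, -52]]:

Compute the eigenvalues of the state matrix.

det(A - λI) = λ² - (-52)λ + 595 = (λ - (-17))(λ - (-35)). Eigenvalues: -17, -35.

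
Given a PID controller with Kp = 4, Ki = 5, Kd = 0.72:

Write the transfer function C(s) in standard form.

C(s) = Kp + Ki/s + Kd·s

Substituting values: C(s) = 4 + 5/s + 0.72s = (0.72s² + 4s + 5)/s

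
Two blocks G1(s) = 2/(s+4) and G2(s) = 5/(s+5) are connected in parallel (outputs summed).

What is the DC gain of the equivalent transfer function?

Parallel: G_eq = G1 + G2. DC gain = G1(0) + G2(0) = 2/4 + 5/5 = 0.5 + 1 = 1.5.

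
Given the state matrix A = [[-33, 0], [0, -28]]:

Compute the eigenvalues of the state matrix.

For diagonal matrix, eigenvalues are diagonal entries: λ₁ = -33, λ₂ = -28.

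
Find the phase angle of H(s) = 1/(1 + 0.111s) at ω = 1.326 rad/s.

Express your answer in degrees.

Phase = -arctan(ωτ) = -arctan(1.326 × 0.111) = -8.4°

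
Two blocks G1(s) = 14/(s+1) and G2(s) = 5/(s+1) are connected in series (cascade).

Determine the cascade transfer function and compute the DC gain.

Series: multiply transfer functions. G_eq = 14/(s+1) × 5/(s+1) = 70/((s+1)(s+1)). DC gain = 70/(1×1) = 70.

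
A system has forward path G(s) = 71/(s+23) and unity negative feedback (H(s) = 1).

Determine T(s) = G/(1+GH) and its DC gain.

T(s) = G/(1+GH) = [71/(s+23)] / [1 + 71/(s+23)] = 71/(s+23+71) = 71/(s+94). DC gain = 71/94 = 0.7553.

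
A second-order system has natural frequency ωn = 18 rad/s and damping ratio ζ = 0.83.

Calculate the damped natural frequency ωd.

ωd = ωn√(1 - ζ²) = 18√(1 - 0.83²) = 10.04 rad/s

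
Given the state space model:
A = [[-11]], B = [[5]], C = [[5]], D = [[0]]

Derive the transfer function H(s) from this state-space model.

(sI - A)⁻¹ = 1/(s + 11). H(s) = 5 × 5/(s + 11) + 0 = 25/(s + 11).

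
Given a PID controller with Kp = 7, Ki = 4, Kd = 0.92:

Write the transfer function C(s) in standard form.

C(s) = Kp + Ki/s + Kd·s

Substituting values: C(s) = 7 + 4/s + 0.92s = (0.92s² + 7s + 4)/s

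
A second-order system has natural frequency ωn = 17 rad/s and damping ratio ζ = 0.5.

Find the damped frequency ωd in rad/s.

ωd = ωn√(1 - ζ²) = 17√(1 - 0.5²) = 14.72 rad/s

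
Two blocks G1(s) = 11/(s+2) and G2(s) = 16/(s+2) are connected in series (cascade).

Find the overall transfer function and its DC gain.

Series: multiply transfer functions. G_eq = 11/(s+2) × 16/(s+2) = 176/((s+2)(s+2)). DC gain = 176/(2×2) = 44.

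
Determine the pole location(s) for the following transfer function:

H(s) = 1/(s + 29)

Pole is where denominator = 0: s + 29 = 0, so s = -29.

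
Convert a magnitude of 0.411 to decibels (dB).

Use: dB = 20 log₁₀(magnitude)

dB = 20 log₁₀(0.411) = -7.7 dB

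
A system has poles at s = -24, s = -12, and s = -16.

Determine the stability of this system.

All poles are in the left half-plane. System is stable.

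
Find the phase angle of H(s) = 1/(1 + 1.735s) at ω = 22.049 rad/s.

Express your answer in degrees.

Phase = -arctan(ωτ) = -arctan(22.049 × 1.735) = -88.5°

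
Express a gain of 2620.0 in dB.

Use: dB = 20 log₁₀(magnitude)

dB = 20 log₁₀(2620.0) = 68.4 dB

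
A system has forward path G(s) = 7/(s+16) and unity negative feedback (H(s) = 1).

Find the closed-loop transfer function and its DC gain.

T(s) = G/(1+GH) = [7/(s+16)] / [1 + 7/(s+16)] = 7/(s+16+7) = 7/(s+23). DC gain = 7/23 = 0.3043.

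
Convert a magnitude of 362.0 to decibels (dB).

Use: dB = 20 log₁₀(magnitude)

dB = 20 log₁₀(362.0) = 51.2 dB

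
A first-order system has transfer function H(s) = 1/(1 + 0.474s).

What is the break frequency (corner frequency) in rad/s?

Corner frequency = 1/τ = 1/0.474 = 2.11 rad/s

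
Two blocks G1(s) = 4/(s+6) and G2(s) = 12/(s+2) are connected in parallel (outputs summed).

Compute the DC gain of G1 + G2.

Parallel: G_eq = G1 + G2. DC gain = G1(0) + G2(0) = 4/6 + 12/2 = 0.6667 + 6 = 6.6667.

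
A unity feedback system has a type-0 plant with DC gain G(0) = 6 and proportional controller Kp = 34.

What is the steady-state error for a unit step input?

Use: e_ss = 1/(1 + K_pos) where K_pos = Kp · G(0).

K_pos = Kp · G(0) = 34 × 6 = 204. e_ss = 1/(1 + 204) = 0.0049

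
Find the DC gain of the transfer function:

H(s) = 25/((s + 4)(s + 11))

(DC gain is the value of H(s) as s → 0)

DC gain = H(0) = 25/(4 × 11) = 25/44 = 0.5682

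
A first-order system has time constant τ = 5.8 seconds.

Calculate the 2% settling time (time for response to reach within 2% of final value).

For first-order system, 2% settling time ≈ 4τ = 4 × 5.8 = 23.2 s.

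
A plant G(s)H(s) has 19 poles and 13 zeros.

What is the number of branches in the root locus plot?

Root locus has n branches where n = number of poles = 19.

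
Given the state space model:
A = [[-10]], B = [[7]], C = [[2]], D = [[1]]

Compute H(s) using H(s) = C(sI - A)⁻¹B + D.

(sI - A)⁻¹ = 1/(s + 10). H(s) = 2×7/(s + 10) + 1 = (s + 24)/(s + 10).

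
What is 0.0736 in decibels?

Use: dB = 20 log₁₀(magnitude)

dB = 20 log₁₀(0.0736) = -22.7 dB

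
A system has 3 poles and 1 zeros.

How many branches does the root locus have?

Root locus has n branches where n = number of poles = 3.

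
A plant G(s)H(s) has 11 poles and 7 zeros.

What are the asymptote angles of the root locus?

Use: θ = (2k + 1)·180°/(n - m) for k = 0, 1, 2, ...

n - m = 11 - 7 = 4. Angles: θk = (2k + 1)·180°/4 = 45°, 135°, 225°, 315°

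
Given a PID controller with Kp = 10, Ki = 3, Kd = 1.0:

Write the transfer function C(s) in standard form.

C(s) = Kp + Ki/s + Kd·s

Substituting values: C(s) = 10 + 3/s + 1.0s = (s² + 10s + 3)/s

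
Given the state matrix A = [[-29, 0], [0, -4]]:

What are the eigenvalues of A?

For diagonal matrix, eigenvalues are diagonal entries: λ₁ = -29, λ₂ = -4.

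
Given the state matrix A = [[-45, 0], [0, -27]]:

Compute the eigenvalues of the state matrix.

For diagonal matrix, eigenvalues are diagonal entries: λ₁ = -45, λ₂ = -27.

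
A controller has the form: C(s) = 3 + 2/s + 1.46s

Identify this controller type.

This is a Proportional-Integral-Derivative (PID) controller.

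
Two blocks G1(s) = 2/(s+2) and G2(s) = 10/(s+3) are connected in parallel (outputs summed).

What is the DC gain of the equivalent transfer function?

Parallel: G_eq = G1 + G2. DC gain = G1(0) + G2(0) = 2/2 + 10/3 = 1 + 3.3333 = 4.3333.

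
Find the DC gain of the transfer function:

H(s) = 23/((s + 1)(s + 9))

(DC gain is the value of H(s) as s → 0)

DC gain = H(0) = 23/(1 × 9) = 23/9 = 2.5556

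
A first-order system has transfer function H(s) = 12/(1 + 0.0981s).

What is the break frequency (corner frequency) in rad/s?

Corner frequency = 1/τ = 1/0.0981 = 10.194 rad/s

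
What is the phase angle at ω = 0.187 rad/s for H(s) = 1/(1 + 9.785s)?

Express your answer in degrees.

Phase = -arctan(ωτ) = -arctan(0.187 × 9.785) = -61.3°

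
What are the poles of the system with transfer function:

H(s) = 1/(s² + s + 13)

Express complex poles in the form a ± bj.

Discriminant = 1² - 4×1×13 = 1 - 52 = -51 < 0, so the poles are a complex conjugate pair s = (-1 ± j√51)/(2×1). Real part = -1/(2×1) = -1/2 = -0.5; imaginary part = ±√51/(2×1) ≈ 3.5707. Poles: s = -0.5 ± 3.5707j.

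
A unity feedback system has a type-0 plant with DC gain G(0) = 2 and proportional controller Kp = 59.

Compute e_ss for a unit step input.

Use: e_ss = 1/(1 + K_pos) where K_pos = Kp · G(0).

K_pos = Kp · G(0) = 59 × 2 = 118. e_ss = 1/(1 + 118) = 0.0084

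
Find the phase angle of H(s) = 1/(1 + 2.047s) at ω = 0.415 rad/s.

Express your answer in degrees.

Phase = -arctan(ωτ) = -arctan(0.415 × 2.047) = -40.3°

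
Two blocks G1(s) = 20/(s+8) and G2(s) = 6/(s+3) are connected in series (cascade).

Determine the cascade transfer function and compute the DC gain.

Series: multiply transfer functions. G_eq = 20/(s+8) × 6/(s+3) = 120/((s+8)(s+3)). DC gain = 120/(8×3) = 5.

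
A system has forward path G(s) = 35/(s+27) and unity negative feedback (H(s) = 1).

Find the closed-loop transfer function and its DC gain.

T(s) = G/(1+GH) = [35/(s+27)] / [1 + 35/(s+27)] = 35/(s+27+35) = 35/(s+62). DC gain = 35/62 = 0.5645.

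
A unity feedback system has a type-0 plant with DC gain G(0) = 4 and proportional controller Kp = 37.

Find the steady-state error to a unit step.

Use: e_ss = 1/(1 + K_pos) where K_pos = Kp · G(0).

K_pos = Kp · G(0) = 37 × 4 = 148. e_ss = 1/(1 + 148) = 0.0067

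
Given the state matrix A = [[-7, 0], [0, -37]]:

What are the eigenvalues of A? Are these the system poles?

For diagonal matrix, eigenvalues are diagonal entries: λ₁ = -7, λ₂ = -37. Eigenvalues of A = system poles.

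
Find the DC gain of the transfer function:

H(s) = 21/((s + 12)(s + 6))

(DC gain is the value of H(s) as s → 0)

DC gain = H(0) = 21/(12 × 6) = 21/72 = 0.2917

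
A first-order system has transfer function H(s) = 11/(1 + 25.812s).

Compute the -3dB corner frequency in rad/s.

Corner frequency = 1/τ = 1/25.812 = 0.039 rad/s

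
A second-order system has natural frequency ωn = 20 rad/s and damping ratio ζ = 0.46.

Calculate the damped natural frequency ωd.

ωd = ωn√(1 - ζ²) = 20√(1 - 0.46²) = 17.76 rad/s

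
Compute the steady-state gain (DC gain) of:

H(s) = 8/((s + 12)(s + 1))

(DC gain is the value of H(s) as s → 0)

DC gain = H(0) = 8/(12 × 1) = 8/12 = 0.6667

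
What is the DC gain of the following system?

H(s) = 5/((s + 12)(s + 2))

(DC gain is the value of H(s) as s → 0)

DC gain = H(0) = 5/(12 × 2) = 5/24 = 0.2083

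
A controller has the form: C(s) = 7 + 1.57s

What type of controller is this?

This is a Proportional-Derivative (PD) controller.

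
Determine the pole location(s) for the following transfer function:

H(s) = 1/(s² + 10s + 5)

Discriminant = 10² - 4×1×5 = 100 - 20 = 80 > 0, so two distinct real poles. Using quadratic formula: s = (-10 ± √80)/(2×1) = (-10 ± √80)/2, with √80 ≈ 8.9443. s₁ ≈ -0.5279, s₂ ≈ -9.4721. Poles: s₁ = -0.5279, s₂ = -9.4721.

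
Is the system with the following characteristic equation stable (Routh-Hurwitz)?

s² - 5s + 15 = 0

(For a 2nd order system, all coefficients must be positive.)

Coefficients: 1, -5, 15. b=-5 not positive, so system is unstable.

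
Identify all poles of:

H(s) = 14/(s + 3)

Pole is where denominator = 0: s + 3 = 0, so s = -3.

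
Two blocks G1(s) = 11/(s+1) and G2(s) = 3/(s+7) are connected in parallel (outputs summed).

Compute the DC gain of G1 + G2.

Parallel: G_eq = G1 + G2. DC gain = G1(0) + G2(0) = 11/1 + 3/7 = 11 + 0.4286 = 11.4286.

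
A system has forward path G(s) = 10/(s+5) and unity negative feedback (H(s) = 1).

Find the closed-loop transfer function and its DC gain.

T(s) = G/(1+GH) = [10/(s+5)] / [1 + 10/(s+5)] = 10/(s+5+10) = 10/(s+15). DC gain = 10/15 = 0.6667.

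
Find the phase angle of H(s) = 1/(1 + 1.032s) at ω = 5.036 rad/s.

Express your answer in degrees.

Phase = -arctan(ωτ) = -arctan(5.036 × 1.032) = -79.1°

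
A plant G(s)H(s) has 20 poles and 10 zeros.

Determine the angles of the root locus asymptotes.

n - m = 20 - 10 = 10. Angles: θk = (2k + 1)·180°/10 = 18°, 54°, 90°, 126°, 162°, 198°, 234°, 270°, 306°, 342°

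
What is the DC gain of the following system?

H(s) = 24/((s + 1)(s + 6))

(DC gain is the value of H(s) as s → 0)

DC gain = H(0) = 24/(1 × 6) = 24/6 = 4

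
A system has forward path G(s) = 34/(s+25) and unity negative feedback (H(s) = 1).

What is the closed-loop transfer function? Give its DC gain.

T(s) = G/(1+GH) = [34/(s+25)] / [1 + 34/(s+25)] = 34/(s+25+34) = 34/(s+59). DC gain = 34/59 = 0.5763.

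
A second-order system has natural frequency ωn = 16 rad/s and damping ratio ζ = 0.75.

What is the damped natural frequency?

ωd = ωn√(1 - ζ²) = 16√(1 - 0.75²) = 10.58 rad/s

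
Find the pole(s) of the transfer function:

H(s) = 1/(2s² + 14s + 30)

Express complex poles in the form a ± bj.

Discriminant = 14² - 4×2×30 = 196 - 240 = -44 < 0, so the poles are a complex conjugate pair s = (-14 ± j√44)/(2×2). Real part = -14/(2×2) = -14/4 = -3.5; imaginary part = ±√44/(2×2) ≈ 1.6583. Poles: s = -3.5 ± 1.6583j.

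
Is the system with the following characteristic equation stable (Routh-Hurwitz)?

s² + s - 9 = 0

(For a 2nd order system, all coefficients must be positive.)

Coefficients: 1, 1, -9. c=-9 not positive, so system is unstable.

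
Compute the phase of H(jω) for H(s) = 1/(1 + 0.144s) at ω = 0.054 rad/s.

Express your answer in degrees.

Phase = -arctan(ωτ) = -arctan(0.054 × 0.144) = -0.4°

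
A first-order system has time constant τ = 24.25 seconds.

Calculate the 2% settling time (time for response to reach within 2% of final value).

For first-order system, 2% settling time ≈ 4τ = 4 × 24.25 = 97.0 s.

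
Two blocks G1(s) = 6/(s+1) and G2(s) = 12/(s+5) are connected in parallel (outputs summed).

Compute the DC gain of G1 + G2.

Parallel: G_eq = G1 + G2. DC gain = G1(0) + G2(0) = 6/1 + 12/5 = 6 + 2.4 = 8.4.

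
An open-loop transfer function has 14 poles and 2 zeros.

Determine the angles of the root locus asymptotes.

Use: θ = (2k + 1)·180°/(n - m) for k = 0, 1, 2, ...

n - m = 14 - 2 = 12. Angles: θk = (2k + 1)·180°/12 = 15°, 45°, 75°, 105°, 135°, 165°, 195°, 225°, 255°, 285°, 315°, 345°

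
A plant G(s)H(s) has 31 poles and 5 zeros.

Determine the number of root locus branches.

Root locus has n branches where n = number of poles = 31.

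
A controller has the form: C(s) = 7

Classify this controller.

This is a Proportional (P) controller.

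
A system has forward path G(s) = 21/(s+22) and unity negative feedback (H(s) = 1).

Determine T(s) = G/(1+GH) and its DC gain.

T(s) = G/(1+GH) = [21/(s+22)] / [1 + 21/(s+22)] = 21/(s+22+21) = 21/(s+43). DC gain = 21/43 = 0.4884.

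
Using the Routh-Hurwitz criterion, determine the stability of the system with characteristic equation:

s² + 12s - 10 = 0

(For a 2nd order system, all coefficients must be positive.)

Coefficients: 1, 12, -10. c=-10 not positive, so system is unstable.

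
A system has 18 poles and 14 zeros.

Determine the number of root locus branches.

Root locus has n branches where n = number of poles = 18.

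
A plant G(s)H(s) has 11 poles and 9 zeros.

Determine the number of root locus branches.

Root locus has n branches where n = number of poles = 11.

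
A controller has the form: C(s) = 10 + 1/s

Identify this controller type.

This is a Proportional-Integral (PI) controller.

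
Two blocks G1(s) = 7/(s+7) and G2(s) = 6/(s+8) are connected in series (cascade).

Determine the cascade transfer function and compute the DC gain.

Series: multiply transfer functions. G_eq = 7/(s+7) × 6/(s+8) = 42/((s+7)(s+8)). DC gain = 42/(7×8) = 0.75.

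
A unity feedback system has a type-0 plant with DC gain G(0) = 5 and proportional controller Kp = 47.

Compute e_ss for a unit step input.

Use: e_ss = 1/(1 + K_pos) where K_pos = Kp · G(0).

K_pos = Kp · G(0) = 47 × 5 = 235. e_ss = 1/(1 + 235) = 0.0042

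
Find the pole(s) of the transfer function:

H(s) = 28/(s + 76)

Pole is where denominator = 0: s + 76 = 0, so s = -76.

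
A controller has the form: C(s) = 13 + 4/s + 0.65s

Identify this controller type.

This is a Proportional-Integral-Derivative (PID) controller.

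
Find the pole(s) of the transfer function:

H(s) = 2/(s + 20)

Pole is where denominator = 0: s + 20 = 0, so s = -20.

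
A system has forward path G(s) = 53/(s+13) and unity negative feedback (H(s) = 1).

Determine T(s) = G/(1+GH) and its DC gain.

T(s) = G/(1+GH) = [53/(s+13)] / [1 + 53/(s+13)] = 53/(s+13+53) = 53/(s+66). DC gain = 53/66 = 0.8030.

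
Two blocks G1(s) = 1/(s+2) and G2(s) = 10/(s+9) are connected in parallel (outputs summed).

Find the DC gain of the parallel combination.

Parallel: G_eq = G1 + G2. DC gain = G1(0) + G2(0) = 1/2 + 10/9 = 0.5 + 1.1111 = 1.6111.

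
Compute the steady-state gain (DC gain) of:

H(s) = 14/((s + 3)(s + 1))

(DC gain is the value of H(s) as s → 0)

DC gain = H(0) = 14/(3 × 1) = 14/3 = 4.6667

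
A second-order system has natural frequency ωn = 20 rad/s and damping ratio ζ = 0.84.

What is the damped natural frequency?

ωd = ωn√(1 - ζ²) = 20√(1 - 0.84²) = 10.85 rad/s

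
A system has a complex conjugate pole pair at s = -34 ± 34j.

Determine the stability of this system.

Real part of poles is -34 (< 0, left half-plane). Stable.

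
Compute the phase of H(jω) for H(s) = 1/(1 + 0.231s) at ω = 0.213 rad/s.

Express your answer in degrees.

Phase = -arctan(ωτ) = -arctan(0.213 × 0.231) = -2.8°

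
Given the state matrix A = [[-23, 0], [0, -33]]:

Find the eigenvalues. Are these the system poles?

For diagonal matrix, eigenvalues are diagonal entries: λ₁ = -23, λ₂ = -33. Eigenvalues of A = system poles.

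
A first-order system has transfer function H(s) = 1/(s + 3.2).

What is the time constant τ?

For H(s) = 1/(s + 1/τ), the pole is at -1/τ = -3.2, so τ = 1/3.2 = 0.3125 s.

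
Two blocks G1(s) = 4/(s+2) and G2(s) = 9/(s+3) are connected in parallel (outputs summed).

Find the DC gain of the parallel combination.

Parallel: G_eq = G1 + G2. DC gain = G1(0) + G2(0) = 4/2 + 9/3 = 2 + 3 = 5.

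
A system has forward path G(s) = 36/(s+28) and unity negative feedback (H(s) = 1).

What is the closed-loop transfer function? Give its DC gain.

T(s) = G/(1+GH) = [36/(s+28)] / [1 + 36/(s+28)] = 36/(s+28+36) = 36/(s+64). DC gain = 36/64 = 0.5625.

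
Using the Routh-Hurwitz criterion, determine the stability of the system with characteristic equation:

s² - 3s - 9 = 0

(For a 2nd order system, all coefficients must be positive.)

Coefficients: 1, -3, -9. b=-3, c=-9 not positive, so system is unstable.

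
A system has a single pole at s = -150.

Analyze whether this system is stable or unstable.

Pole at s = -150 is in the left half-plane. Stable.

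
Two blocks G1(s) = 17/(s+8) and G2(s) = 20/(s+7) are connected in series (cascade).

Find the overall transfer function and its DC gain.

Series: multiply transfer functions. G_eq = 17/(s+8) × 20/(s+7) = 340/((s+8)(s+7)). DC gain = 340/(8×7) = 6.0714.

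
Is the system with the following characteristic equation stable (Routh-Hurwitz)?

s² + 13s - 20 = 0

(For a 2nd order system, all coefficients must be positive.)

Coefficients: 1, 13, -20. c=-20 not positive, so system is unstable.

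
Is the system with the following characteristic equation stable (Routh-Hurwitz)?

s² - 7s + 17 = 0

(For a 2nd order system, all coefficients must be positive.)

Coefficients: 1, -7, 17. b=-7 not positive, so system is unstable.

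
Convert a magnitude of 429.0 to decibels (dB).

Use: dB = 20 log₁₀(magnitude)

dB = 20 log₁₀(429.0) = 52.6 dB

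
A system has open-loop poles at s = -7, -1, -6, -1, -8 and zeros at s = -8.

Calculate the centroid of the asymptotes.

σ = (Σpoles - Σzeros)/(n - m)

σ = (Σpoles - Σzeros)/(n - m) = (-23 - (-8))/(5 - 1) = -15/4 = -3.75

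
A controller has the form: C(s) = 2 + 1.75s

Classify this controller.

This is a Proportional-Derivative (PD) controller.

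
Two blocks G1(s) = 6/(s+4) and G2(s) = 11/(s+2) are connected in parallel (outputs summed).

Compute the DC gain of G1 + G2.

Parallel: G_eq = G1 + G2. DC gain = G1(0) + G2(0) = 6/4 + 11/2 = 1.5 + 5.5 = 7.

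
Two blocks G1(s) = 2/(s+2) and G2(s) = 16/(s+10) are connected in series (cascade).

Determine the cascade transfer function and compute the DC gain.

Series: multiply transfer functions. G_eq = 2/(s+2) × 16/(s+10) = 32/((s+2)(s+10)). DC gain = 32/(2×10) = 1.6.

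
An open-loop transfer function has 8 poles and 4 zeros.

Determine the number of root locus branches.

Root locus has n branches where n = number of poles = 8.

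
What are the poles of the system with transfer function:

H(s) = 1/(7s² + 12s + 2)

Discriminant = 12² - 4×7×2 = 144 - 56 = 88 > 0, so two distinct real poles. Using quadratic formula: s = (-12 ± √88)/(2×7) = (-12 ± √88)/14, with √88 ≈ 9.3808. s₁ ≈ -0.1871, s₂ ≈ -1.5272. Poles: s₁ = -0.1871, s₂ = -1.5272.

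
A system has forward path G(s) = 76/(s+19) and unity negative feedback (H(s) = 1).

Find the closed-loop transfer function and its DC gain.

T(s) = G/(1+GH) = [76/(s+19)] / [1 + 76/(s+19)] = 76/(s+19+76) = 76/(s+95). DC gain = 76/95 = 0.8.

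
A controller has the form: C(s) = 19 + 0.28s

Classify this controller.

This is a Proportional-Derivative (PD) controller.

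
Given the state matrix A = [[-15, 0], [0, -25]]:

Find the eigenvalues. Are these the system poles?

For diagonal matrix, eigenvalues are diagonal entries: λ₁ = -15, λ₂ = -25. Eigenvalues of A = system poles.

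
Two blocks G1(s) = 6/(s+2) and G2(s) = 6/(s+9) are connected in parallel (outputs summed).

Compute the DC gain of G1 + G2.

Parallel: G_eq = G1 + G2. DC gain = G1(0) + G2(0) = 6/2 + 6/9 = 3 + 0.6667 = 3.6667.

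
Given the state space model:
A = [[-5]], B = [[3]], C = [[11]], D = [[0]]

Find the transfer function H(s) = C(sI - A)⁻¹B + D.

(sI - A)⁻¹ = 1/(s + 5). H(s) = 11 × 3/(s + 5) + 0 = 33/(s + 5).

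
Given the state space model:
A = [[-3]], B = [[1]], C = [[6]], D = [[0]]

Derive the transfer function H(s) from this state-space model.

(sI - A)⁻¹ = 1/(s + 3). H(s) = 6 × 1/(s + 3) + 0 = 6/(s + 3).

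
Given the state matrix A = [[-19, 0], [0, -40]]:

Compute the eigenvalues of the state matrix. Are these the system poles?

For diagonal matrix, eigenvalues are diagonal entries: λ₁ = -19, λ₂ = -40. Eigenvalues of A = system poles.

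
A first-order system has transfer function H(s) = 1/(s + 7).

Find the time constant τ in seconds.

For H(s) = 1/(s + 1/τ), the pole is at -1/τ = -7, so τ = 1/7 = 0.1429 s.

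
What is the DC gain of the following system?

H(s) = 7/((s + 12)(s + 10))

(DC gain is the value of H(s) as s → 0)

DC gain = H(0) = 7/(12 × 10) = 7/120 = 0.0583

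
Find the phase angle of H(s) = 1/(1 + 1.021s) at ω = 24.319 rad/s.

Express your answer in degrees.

Phase = -arctan(ωτ) = -arctan(24.319 × 1.021) = -87.7°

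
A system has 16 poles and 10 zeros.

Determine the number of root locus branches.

Root locus has n branches where n = number of poles = 16.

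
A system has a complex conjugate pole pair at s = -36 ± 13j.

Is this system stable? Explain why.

Real part of poles is -36 (< 0, left half-plane). Stable.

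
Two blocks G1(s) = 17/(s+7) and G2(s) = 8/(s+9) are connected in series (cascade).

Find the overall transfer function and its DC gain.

Series: multiply transfer functions. G_eq = 17/(s+7) × 8/(s+9) = 136/((s+7)(s+9)). DC gain = 136/(7×9) = 2.1587.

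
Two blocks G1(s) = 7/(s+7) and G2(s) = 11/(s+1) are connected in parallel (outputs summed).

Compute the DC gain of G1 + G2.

Parallel: G_eq = G1 + G2. DC gain = G1(0) + G2(0) = 7/7 + 11/1 = 1 + 11 = 12.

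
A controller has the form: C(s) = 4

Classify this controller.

This is a Proportional (P) controller.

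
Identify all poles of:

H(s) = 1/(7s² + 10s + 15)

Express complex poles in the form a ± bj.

Discriminant = 10² - 4×7×15 = 100 - 420 = -320 < 0, so the poles are a complex conjugate pair s = (-10 ± j√320)/(2×7). Real part = -10/(2×7) = -10/14 ≈ -0.7143; imaginary part = ±√320/(2×7) ≈ 1.2778. Poles: s = -0.7143 ± 1.2778j.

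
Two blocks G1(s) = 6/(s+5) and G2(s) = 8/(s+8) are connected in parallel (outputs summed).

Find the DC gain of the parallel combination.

Parallel: G_eq = G1 + G2. DC gain = G1(0) + G2(0) = 6/5 + 8/8 = 1.2 + 1 = 2.2.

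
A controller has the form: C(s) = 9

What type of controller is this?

This is a Proportional (P) controller.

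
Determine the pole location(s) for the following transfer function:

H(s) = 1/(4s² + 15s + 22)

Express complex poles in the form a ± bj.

Discriminant = 15² - 4×4×22 = 225 - 352 = -127 < 0, so the poles are a complex conjugate pair s = (-15 ± j√127)/(2×4). Real part = -15/(2×4) = -15/8 = -1.875; imaginary part = ±√127/(2×4) ≈ 1.4087. Poles: s = -1.875 ± 1.4087j.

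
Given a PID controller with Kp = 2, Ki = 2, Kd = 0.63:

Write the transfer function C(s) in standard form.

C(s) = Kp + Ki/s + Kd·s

Substituting values: C(s) = 2 + 2/s + 0.63s = (0.63s² + 2s + 2)/s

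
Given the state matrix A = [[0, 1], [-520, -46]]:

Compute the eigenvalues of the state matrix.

det(A - λI) = λ² - (-46)λ + 520 = (λ - (-20))(λ - (-26)). Eigenvalues: -20, -26.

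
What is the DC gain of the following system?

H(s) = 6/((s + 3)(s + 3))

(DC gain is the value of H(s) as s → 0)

DC gain = H(0) = 6/(3 × 3) = 6/9 = 0.6667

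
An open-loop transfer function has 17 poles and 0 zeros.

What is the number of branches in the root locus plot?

Root locus has n branches where n = number of poles = 17.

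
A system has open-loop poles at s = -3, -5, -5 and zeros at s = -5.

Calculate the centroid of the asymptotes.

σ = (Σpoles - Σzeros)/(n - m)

σ = (Σpoles - Σzeros)/(n - m) = (-13 - (-5))/(3 - 1) = -8/2 = -4.0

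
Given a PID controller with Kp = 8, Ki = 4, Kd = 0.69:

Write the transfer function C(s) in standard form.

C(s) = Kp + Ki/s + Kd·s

Substituting values: C(s) = 8 + 4/s + 0.69s = (0.69s² + 8s + 4)/s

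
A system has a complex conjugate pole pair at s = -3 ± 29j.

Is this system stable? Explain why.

Real part of poles is -3 (< 0, left half-plane). Stable.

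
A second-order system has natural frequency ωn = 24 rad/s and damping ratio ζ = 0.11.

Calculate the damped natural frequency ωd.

ωd = ωn√(1 - ζ²) = 24√(1 - 0.11²) = 23.85 rad/s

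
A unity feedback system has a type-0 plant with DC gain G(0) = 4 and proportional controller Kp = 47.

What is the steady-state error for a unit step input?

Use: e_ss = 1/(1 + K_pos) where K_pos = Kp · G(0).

K_pos = Kp · G(0) = 47 × 4 = 188. e_ss = 1/(1 + 188) = 0.0053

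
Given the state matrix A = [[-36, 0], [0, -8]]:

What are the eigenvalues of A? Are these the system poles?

For diagonal matrix, eigenvalues are diagonal entries: λ₁ = -36, λ₂ = -8. Eigenvalues of A = system poles.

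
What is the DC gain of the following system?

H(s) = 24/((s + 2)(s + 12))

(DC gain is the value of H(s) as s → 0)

DC gain = H(0) = 24/(2 × 12) = 24/24 = 1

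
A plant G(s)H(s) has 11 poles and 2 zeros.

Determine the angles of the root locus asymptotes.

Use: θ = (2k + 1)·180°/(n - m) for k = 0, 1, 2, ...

n - m = 11 - 2 = 9. Angles: θk = (2k + 1)·180°/9 = 20°, 60°, 100°, 140°, 180°, 220°, 260°, 300°, 340°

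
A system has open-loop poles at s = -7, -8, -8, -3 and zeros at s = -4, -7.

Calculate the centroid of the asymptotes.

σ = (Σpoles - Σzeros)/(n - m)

σ = (Σpoles - Σzeros)/(n - m) = (-26 - (-11))/(4 - 2) = -15/2 = -7.5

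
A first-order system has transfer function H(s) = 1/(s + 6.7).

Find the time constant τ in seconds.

For H(s) = 1/(s + 1/τ), the pole is at -1/τ = -6.7, so τ = 1/6.7 = 0.1493 s.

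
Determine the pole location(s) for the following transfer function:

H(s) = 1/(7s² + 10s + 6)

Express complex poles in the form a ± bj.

Discriminant = 10² - 4×7×6 = 100 - 168 = -68 < 0, so the poles are a complex conjugate pair s = (-10 ± j√68)/(2×7). Real part = -10/(2×7) = -10/14 ≈ -0.7143; imaginary part = ±√68/(2×7) ≈ 0.5890. Poles: s = -0.7143 ± 0.5890j.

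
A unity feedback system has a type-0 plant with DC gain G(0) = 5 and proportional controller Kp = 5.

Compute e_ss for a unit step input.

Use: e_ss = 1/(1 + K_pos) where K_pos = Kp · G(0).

K_pos = Kp · G(0) = 5 × 5 = 25. e_ss = 1/(1 + 25) = 0.0385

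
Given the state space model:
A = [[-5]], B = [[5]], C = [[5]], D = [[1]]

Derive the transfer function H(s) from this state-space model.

(sI - A)⁻¹ = 1/(s + 5). H(s) = 5×5/(s + 5) + 1 = (s + 30)/(s + 5).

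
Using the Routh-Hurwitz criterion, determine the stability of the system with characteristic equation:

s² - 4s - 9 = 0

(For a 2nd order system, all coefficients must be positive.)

Coefficients: 1, -4, -9. b=-4, c=-9 not positive, so system is unstable.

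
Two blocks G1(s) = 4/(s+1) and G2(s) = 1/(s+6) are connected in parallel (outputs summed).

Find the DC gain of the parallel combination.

Parallel: G_eq = G1 + G2. DC gain = G1(0) + G2(0) = 4/1 + 1/6 = 4 + 0.1667 = 4.1667.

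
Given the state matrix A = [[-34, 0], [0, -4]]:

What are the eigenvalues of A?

For diagonal matrix, eigenvalues are diagonal entries: λ₁ = -34, λ₂ = -4.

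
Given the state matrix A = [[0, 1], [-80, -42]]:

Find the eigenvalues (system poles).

det(A - λI) = λ² - (-42)λ + 80 = (λ - (-40))(λ - (-2)). Eigenvalues: -40, -2.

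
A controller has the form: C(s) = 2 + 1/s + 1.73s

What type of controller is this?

This is a Proportional-Integral-Derivative (PID) controller.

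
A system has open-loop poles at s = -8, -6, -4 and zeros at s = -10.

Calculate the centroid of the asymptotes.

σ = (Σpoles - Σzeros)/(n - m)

σ = (Σpoles - Σzeros)/(n - m) = (-18 - (-10))/(3 - 1) = -8/2 = -4.0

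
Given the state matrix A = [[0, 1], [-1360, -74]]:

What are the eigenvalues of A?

det(A - λI) = λ² - (-74)λ + 1360 = (λ - (-34))(λ - (-40)). Eigenvalues: -34, -40.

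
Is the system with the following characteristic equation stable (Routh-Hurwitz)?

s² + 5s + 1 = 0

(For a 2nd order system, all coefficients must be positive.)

Coefficients: 1, 5, 1. All positive, so system is stable.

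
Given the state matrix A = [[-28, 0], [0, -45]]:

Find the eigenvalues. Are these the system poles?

For diagonal matrix, eigenvalues are diagonal entries: λ₁ = -28, λ₂ = -45. Eigenvalues of A = system poles.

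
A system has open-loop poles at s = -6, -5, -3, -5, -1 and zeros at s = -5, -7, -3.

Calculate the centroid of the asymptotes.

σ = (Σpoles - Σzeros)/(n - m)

σ = (Σpoles - Σzeros)/(n - m) = (-20 - (-15))/(5 - 3) = -5/2 = -2.5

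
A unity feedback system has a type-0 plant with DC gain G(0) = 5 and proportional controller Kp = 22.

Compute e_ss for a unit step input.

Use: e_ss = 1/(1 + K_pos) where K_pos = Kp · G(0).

K_pos = Kp · G(0) = 22 × 5 = 110. e_ss = 1/(1 + 110) = 0.0090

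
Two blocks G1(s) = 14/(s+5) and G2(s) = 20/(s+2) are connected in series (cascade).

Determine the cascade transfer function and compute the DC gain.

Series: multiply transfer functions. G_eq = 14/(s+5) × 20/(s+2) = 280/((s+5)(s+2)). DC gain = 280/(5×2) = 28.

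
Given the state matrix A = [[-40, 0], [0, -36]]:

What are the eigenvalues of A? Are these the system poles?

For diagonal matrix, eigenvalues are diagonal entries: λ₁ = -40, λ₂ = -36. Eigenvalues of A = system poles.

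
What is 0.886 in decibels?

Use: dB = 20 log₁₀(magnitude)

dB = 20 log₁₀(0.886) = -1.1 dB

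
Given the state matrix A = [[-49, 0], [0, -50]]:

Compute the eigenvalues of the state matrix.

For diagonal matrix, eigenvalues are diagonal entries: λ₁ = -49, λ₂ = -50.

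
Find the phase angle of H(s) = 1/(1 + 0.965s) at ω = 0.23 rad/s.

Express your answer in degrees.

Phase = -arctan(ωτ) = -arctan(0.23 × 0.965) = -12.5°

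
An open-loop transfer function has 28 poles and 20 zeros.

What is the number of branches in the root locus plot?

Root locus has n branches where n = number of poles = 28.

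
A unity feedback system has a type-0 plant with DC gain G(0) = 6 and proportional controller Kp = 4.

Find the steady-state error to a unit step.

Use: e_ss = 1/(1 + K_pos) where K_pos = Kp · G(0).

K_pos = Kp · G(0) = 4 × 6 = 24. e_ss = 1/(1 + 24) = 0.04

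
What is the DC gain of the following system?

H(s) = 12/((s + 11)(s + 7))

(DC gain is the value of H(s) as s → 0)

DC gain = H(0) = 12/(11 × 7) = 12/77 = 0.1558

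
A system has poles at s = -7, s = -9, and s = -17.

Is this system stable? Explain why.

All poles are in the left half-plane. System is stable.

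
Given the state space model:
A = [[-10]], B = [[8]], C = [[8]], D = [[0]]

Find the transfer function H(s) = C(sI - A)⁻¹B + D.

(sI - A)⁻¹ = 1/(s + 10). H(s) = 8 × 8/(s + 10) + 0 = 64/(s + 10).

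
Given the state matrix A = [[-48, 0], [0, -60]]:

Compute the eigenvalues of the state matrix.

For diagonal matrix, eigenvalues are diagonal entries: λ₁ = -48, λ₂ = -60.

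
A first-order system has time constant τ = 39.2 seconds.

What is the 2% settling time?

For first-order system, 2% settling time ≈ 4τ = 4 × 39.2 = 156.8 s.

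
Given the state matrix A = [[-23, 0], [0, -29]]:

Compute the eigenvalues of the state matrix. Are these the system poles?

For diagonal matrix, eigenvalues are diagonal entries: λ₁ = -23, λ₂ = -29. Eigenvalues of A = system poles.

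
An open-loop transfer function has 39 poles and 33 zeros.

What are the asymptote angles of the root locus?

n - m = 39 - 33 = 6. Angles: θk = (2k + 1)·180°/6 = 30°, 90°, 150°, 210°, 270°, 330°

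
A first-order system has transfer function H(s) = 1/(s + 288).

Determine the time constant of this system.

For H(s) = 1/(s + 1/τ), the pole is at -1/τ = -288, so τ = 1/288 = 0.0035 s.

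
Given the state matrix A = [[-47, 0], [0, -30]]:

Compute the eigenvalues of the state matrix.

For diagonal matrix, eigenvalues are diagonal entries: λ₁ = -47, λ₂ = -30.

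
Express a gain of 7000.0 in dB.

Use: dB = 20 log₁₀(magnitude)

dB = 20 log₁₀(7000.0) = 76.9 dB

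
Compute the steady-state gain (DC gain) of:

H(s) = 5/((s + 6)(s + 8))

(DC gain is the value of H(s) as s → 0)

DC gain = H(0) = 5/(6 × 8) = 5/48 = 0.1042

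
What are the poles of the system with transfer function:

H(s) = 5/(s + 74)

Pole is where denominator = 0: s + 74 = 0, so s = -74.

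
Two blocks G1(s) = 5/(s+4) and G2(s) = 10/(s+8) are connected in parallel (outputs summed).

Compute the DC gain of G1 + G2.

Parallel: G_eq = G1 + G2. DC gain = G1(0) + G2(0) = 5/4 + 10/8 = 1.25 + 1.25 = 2.5.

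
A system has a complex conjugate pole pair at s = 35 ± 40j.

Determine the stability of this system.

Real part of poles is 35 (> 0, right half-plane). Unstable.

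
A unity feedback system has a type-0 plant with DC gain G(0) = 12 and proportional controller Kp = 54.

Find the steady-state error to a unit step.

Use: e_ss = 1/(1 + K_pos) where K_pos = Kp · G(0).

K_pos = Kp · G(0) = 54 × 12 = 648. e_ss = 1/(1 + 648) = 0.0015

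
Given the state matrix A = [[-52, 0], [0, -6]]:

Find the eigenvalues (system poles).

For diagonal matrix, eigenvalues are diagonal entries: λ₁ = -52, λ₂ = -6.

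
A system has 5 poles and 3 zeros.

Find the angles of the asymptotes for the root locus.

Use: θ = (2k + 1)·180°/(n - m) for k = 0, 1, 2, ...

n - m = 5 - 3 = 2. Angles: θk = (2k + 1)·180°/2 = 90°, 270°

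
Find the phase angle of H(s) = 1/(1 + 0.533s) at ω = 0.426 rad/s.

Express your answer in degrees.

Phase = -arctan(ωτ) = -arctan(0.426 × 0.533) = -12.8°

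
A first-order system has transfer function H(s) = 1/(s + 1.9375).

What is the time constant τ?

For H(s) = 1/(s + 1/τ), the pole is at -1/τ = -1.9375, so τ = 1/1.9375 = 0.5161 s.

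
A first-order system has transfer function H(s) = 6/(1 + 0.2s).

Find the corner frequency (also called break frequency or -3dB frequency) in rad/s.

Corner frequency = 1/τ = 1/0.2 = 5.0 rad/s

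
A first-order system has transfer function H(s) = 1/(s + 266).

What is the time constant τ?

For H(s) = 1/(s + 1/τ), the pole is at -1/τ = -266, so τ = 1/266 = 0.0038 s.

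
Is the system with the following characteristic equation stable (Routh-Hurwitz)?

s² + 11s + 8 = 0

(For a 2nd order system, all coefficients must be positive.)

Coefficients: 1, 11, 8. All positive, so system is stable.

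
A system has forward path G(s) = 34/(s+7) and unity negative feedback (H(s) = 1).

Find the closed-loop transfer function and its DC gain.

T(s) = G/(1+GH) = [34/(s+7)] / [1 + 34/(s+7)] = 34/(s+7+34) = 34/(s+41). DC gain = 34/41 = 0.8293.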